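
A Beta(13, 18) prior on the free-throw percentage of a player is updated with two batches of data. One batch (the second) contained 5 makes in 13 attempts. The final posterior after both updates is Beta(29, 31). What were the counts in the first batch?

11 makes and 5 misses

Sequential conjugate updates are equivalent to a single update on the pooled data, so total successes = posterior α − prior α and total failures = posterior β − prior β.
Total across both batches: 29−13=16 makes, 31−18=13 misses.
Subtract the second batch: 16−5=11 makes and 13−8=5 misses.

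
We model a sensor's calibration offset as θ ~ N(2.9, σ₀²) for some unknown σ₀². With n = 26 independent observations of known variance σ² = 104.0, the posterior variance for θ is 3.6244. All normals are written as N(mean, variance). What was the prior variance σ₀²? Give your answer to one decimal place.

Posterior precision equals prior precision plus data precision: 1/σ_n² = 1/σ₀² + n/σ².
So 1/σ₀² = 1/3.6244 − 26/104.0 = 0.275908 − 0.250000 = 0.025908.
Hence σ₀² = 1/0.025908 ≈ 38.6.

σ₀² = 38.6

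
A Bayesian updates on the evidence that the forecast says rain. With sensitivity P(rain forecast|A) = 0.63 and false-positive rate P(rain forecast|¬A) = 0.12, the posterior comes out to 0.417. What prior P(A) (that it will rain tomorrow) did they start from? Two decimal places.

Bayes' rule in odds form gives O(A|E) = O(A)·[P(E|A)/P(E|¬A)], hence O(A) = O(A|E)/LR.
Posterior odds = 0.417/(1−0.417) = 0.7153. LR = 0.63/0.12 = 5.2500.
Prior odds = 0.7153/5.2500 = 0.1362, so P(A) = 0.1362/(1+0.1362) ≈ 0.12.

P(A) = 0.12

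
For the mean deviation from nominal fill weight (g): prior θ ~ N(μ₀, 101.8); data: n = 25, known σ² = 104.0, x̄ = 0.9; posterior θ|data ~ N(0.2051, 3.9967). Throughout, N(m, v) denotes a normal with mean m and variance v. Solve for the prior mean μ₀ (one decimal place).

With known observation variance, the Normal–Normal posterior has precision τ_n = τ₀ + n/σ² and mean μ_n = (τ₀μ₀ + (n/σ²)x̄)/τ_n.
Here τ₀ = 1/101.8 = 0.009823 and τ_data = 25/104.0 = 0.240385, so τ_n = 0.250208.
Rearranging for μ₀: μ₀ = (μ_n·τ_n − τ_data·x̄)/τ₀ = (0.2051·0.250208 − 0.240385·0.9) / 0.009823 = -0.165029/0.009823 ≈ -16.8.

μ₀ = -16.8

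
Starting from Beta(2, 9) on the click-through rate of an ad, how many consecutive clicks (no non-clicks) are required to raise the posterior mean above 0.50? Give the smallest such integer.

k = 8

After k clicks and 0 non-clicks the posterior is Beta(2+k, 9), with mean (2+k)/(2+9+k).
Set (2+k)/(11+k) > 0.50 and solve: k > (0.50·11 − 2)/(1 − 0.50) = 7.000.
The smallest integer exceeding 7.000 is 8.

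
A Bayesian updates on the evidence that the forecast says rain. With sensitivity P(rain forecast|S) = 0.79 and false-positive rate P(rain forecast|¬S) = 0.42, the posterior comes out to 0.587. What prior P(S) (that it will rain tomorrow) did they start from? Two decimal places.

P(S) = 0.43

In odds form, posterior odds = prior odds × likelihood ratio, so prior odds = posterior odds ÷ LR.
Posterior odds = 0.587/(1−0.587) = 1.4213. LR = 0.79/0.42 = 1.8810.
Prior odds = 1.4213/1.8810 = 0.7556, so P(S) = 0.7556/(1+0.7556) ≈ 0.43.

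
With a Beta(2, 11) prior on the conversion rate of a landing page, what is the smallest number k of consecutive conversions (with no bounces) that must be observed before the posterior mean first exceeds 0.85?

k = 61

After k conversions and 0 bounces the posterior is Beta(2+k, 11), with mean (2+k)/(2+11+k).
Set (2+k)/(13+k) > 0.85 and solve: k > (0.85·13 − 2)/(1 − 0.85) = 60.333.
The smallest integer exceeding 60.333 is 61, and checking k=61: (63)/(74) = 0.8514 > 0.85.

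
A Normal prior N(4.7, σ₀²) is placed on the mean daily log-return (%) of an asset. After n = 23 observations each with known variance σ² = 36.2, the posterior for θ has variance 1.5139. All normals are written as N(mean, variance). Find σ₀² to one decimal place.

For the Normal–Normal model with known σ², precisions add: τ_n = τ₀ + n/σ².
So 1/σ₀² = 1/1.5139 − 23/36.2 = 0.660546 − 0.635359 = 0.025187.
Hence σ₀² = 1/0.025187 ≈ 39.7.

σ₀² = 39.7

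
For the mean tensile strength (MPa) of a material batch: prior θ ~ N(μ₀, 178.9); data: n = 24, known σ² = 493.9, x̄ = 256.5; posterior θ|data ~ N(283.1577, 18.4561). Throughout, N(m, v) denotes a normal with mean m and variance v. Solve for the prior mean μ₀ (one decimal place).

μ₀ = 514.9

With known observation variance, the Normal–Normal posterior has precision τ_n = τ₀ + n/σ² and mean μ_n = (τ₀μ₀ + (n/σ²)x̄)/τ_n.
Here τ₀ = 1/178.9 = 0.005590 and τ_data = 24/493.9 = 0.048593, so τ_n = 0.054183.
Rearranging for μ₀: μ₀ = (μ_n·τ_n − τ_data·x̄)/τ₀ = (283.1577·0.054183 − 0.048593·256.5) / 0.005590 = 2.878229/0.005590 ≈ 514.9.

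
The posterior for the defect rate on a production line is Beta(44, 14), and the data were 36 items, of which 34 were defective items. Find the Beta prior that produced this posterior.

A Beta(α, β) prior with s successes and f failures in binomial data gives a Beta(α+s, β+f) posterior.
So α = 44 − 34 = 10 and β = 14 − 2 = 12.

Beta(10, 12)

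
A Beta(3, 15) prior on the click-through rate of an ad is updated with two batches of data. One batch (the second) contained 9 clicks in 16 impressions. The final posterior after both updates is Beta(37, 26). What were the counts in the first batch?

25 clicks and 4 non-clicks

Because Beta–binomial updating is additive in the counts, the combined data contributed (α_post−α_prior, β_post−β_prior) successes and failures.
Total across both batches: 37−3=34 clicks, 26−15=11 non-clicks.
Subtract the second batch: 34−9=25 clicks and 11−7=4 non-clicks.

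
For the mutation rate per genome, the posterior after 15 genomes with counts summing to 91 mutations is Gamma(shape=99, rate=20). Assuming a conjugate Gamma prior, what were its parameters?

Gamma–Poisson conjugacy: posterior shape = α + Σxᵢ, posterior rate = β + n.
So α = 99 − 91 = 8 and β = 20 − 15 = 5.

Gamma(shape=8, rate=5)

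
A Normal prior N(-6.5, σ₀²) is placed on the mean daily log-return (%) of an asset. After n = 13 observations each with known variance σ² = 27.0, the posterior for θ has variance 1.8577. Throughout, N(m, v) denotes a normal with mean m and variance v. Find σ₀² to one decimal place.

For the Normal–Normal model with known σ², precisions add: τ_n = τ₀ + n/σ².
So 1/σ₀² = 1/1.8577 − 13/27.0 = 0.538300 − 0.481481 = 0.056819.
Hence σ₀² = 1/0.056819 ≈ 17.6.

σ₀² = 17.6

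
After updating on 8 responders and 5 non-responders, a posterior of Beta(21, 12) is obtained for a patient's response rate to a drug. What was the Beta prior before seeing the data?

Beta(13, 7)

A Beta(a, b) prior with s successes and f failures in binomial data gives a Beta(a+s, b+f) posterior.
Subtract the data counts: 21−8=13, 12−5=7.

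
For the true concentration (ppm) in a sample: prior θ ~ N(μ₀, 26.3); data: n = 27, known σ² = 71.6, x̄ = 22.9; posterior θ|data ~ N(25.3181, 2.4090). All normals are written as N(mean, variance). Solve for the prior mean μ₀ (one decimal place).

The posterior mean is a precision-weighted average: μ_n = (τ₀μ₀ + τ_data·x̄)/(τ₀+τ_data), with τ₀=1/σ₀² and τ_data=n/σ².
Here τ₀ = 1/26.3 = 0.038023 and τ_data = 27/71.6 = 0.377095, so τ_n = 0.415118.
Rearranging for μ₀: μ₀ = (μ_n·τ_n − τ_data·x̄)/τ₀ = (25.3181·0.415118 − 0.377095·22.9) / 0.038023 = 1.874524/0.038023 ≈ 49.3.

μ₀ = 49.3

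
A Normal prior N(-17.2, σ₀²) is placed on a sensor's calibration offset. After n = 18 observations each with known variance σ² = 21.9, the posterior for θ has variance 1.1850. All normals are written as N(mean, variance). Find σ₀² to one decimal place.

σ₀² = 45.5

Posterior precision equals prior precision plus data precision: 1/σ_n² = 1/σ₀² + n/σ².
So 1/σ₀² = 1/1.1850 − 18/21.9 = 0.843882 − 0.821918 = 0.021964.
Hence σ₀² = 1/0.021964 ≈ 45.5.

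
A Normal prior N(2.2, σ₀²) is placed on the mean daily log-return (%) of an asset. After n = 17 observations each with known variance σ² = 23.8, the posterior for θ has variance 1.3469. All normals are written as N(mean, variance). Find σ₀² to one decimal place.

Posterior precision equals prior precision plus data precision: 1/σ_n² = 1/σ₀² + n/σ².
So 1/σ₀² = 1/1.3469 − 17/23.8 = 0.742446 − 0.714286 = 0.028160.
Hence σ₀² = 1/0.028160 ≈ 35.5.

σ₀² = 35.5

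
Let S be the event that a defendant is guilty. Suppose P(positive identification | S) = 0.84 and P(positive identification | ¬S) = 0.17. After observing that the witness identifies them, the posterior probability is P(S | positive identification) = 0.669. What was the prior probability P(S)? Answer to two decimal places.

P(S) = 0.29

In odds form, posterior odds = prior odds × likelihood ratio, so prior odds = posterior odds ÷ LR.
Posterior odds = 0.669/(1−0.669) = 2.0211. LR = 0.84/0.17 = 4.9412.
Prior odds = 2.0211/4.9412 = 0.4090, so P(S) = 0.4090/(1+0.4090) ≈ 0.29.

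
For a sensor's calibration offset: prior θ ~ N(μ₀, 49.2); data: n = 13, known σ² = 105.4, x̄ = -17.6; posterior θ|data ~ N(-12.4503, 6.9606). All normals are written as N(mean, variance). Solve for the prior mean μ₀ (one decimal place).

With known observation variance, the Normal–Normal posterior has precision τ_n = τ₀ + n/σ² and mean μ_n = (τ₀μ₀ + (n/σ²)x̄)/τ_n.
Here τ₀ = 1/49.2 = 0.020325 and τ_data = 13/105.4 = 0.123340, so τ_n = 0.143665.
Rearranging for μ₀: μ₀ = (μ_n·τ_n − τ_data·x̄)/τ₀ = (-12.4503·0.143665 − 0.123340·-17.6) / 0.020325 = 0.382112/0.020325 ≈ 18.8.

μ₀ = 18.8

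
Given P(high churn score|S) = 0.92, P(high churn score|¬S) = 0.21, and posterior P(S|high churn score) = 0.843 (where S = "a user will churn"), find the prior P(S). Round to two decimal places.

In odds form, posterior odds = prior odds × likelihood ratio, so prior odds = posterior odds ÷ LR.
Posterior odds = 0.843/(1−0.843) = 5.3694. LR = 0.92/0.21 = 4.3810.
Prior odds = 5.3694/4.3810 = 1.2256, so P(S) = 1.2256/(1+1.2256) ≈ 0.55.

P(S) = 0.55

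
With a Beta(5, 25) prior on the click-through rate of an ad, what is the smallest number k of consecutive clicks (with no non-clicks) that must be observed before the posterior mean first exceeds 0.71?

k = 57

After k clicks and 0 non-clicks the posterior is Beta(5+k, 25), with mean (5+k)/(5+25+k).
Set (5+k)/(30+k) > 0.71 and solve: k > (0.71·30 − 5)/(1 − 0.71) = 56.207.
The smallest integer exceeding 56.207 is 57.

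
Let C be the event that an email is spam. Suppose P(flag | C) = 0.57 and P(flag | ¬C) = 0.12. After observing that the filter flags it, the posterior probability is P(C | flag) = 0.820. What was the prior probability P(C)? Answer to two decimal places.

Bayes' rule in odds form gives O(C|E) = O(C)·[P(E|C)/P(E|¬C)], hence O(C) = O(C|E)/LR.
Posterior odds = 0.820/(1−0.820) = 4.5556. LR = 0.57/0.12 = 4.7500.
Prior odds = 4.5556/4.7500 = 0.9591, so P(C) = 0.9591/(1+0.9591) ≈ 0.49.

P(C) = 0.49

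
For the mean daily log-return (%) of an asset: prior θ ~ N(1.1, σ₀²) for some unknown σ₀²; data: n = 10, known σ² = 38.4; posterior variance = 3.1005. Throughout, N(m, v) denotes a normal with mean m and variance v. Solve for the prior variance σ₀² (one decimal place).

σ₀² = 16.1

For the Normal–Normal model with known σ², precisions add: τ_n = τ₀ + n/σ².
So 1/σ₀² = 1/3.1005 − 10/38.4 = 0.322529 − 0.260417 = 0.062112.
Hence σ₀² = 1/0.062112 ≈ 16.1.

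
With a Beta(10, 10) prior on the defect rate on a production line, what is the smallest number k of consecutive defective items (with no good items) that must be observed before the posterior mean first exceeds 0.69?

k = 13

After k defective items and 0 good items the posterior is Beta(10+k, 10), with mean (10+k)/(10+10+k).
Set (10+k)/(20+k) > 0.69 and solve: k > (0.69·20 − 10)/(1 − 0.69) = 12.258.
The smallest integer exceeding 12.258 is 13, and checking k=13: (23)/(33) = 0.6970 > 0.69.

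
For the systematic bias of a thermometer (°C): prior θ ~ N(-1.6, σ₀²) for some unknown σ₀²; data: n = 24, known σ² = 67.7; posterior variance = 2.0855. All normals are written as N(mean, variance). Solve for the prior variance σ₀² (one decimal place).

For the Normal–Normal model with known σ², precisions add: τ_n = τ₀ + n/σ².
So 1/σ₀² = 1/2.0855 − 24/67.7 = 0.479501 − 0.354505 = 0.124996.
Hence σ₀² = 1/0.124996 ≈ 8.0.

σ₀² = 8.0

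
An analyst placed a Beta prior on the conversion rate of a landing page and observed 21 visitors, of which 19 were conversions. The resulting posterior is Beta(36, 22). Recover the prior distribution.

Beta(17, 20)

Under Beta–binomial conjugacy the posterior parameters are (a+s, b+f).
Subtract the data counts: 36−19=17, 22−2=20.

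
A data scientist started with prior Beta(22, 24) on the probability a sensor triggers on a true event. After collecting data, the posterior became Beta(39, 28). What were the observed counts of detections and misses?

Beta is conjugate to the binomial likelihood: posterior = Beta(a+s, b+f).
Match parameters: s=39−22=17, f=28−24=4.

17 detections and 4 misses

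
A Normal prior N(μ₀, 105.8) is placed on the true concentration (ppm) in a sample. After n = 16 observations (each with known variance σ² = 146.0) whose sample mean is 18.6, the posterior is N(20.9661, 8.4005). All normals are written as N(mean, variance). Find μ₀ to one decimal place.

With known observation variance, the Normal–Normal posterior has precision τ_n = τ₀ + n/σ² and mean μ_n = (τ₀μ₀ + (n/σ²)x̄)/τ_n.
Here τ₀ = 1/105.8 = 0.009452 and τ_data = 16/146.0 = 0.109589, so τ_n = 0.119041.
Rearranging for μ₀: μ₀ = (μ_n·τ_n − τ_data·x̄)/τ₀ = (20.9661·0.119041 − 0.109589·18.6) / 0.009452 = 0.457470/0.009452 ≈ 48.4.

μ₀ = 48.4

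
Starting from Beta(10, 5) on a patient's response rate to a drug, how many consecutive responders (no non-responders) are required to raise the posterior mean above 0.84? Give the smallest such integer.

After k responders and 0 non-responders the posterior is Beta(10+k, 5), with mean (10+k)/(10+5+k).
Set (10+k)/(15+k) > 0.84 and solve: k > (0.84·15 − 10)/(1 − 0.84) = 16.250.
The smallest integer exceeding 16.250 is 17, and checking k=17: (27)/(32) = 0.8438 > 0.84.

k = 17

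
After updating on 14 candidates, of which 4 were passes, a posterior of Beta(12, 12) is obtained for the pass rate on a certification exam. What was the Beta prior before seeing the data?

A Beta(α, β) prior with s successes and f failures in binomial data gives a Beta(α+s, β+f) posterior.
Subtract the data counts: 12−4=8, 12−10=2.

Beta(8, 2)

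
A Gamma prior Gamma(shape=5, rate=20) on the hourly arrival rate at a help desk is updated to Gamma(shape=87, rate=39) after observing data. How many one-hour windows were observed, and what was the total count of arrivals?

n = 19 one-hour windows with total 82 arrivals

Gamma–Poisson conjugacy: posterior shape = α + Σxᵢ, posterior rate = β + n.
Matching: Σxᵢ = 87 − 5 = 82 and n = 39 − 20 = 19.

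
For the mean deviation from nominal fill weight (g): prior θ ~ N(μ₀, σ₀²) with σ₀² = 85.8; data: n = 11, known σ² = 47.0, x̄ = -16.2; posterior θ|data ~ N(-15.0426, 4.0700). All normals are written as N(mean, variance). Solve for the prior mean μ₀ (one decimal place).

μ₀ = 8.2

The posterior mean is a precision-weighted average: μ_n = (τ₀μ₀ + τ_data·x̄)/(τ₀+τ_data), with τ₀=1/σ₀² and τ_data=n/σ².
Here τ₀ = 1/85.8 = 0.011655 and τ_data = 11/47.0 = 0.234043, so τ_n = 0.245698.
Rearranging for μ₀: μ₀ = (μ_n·τ_n − τ_data·x̄)/τ₀ = (-15.0426·0.245698 − 0.234043·-16.2) / 0.011655 = 0.095560/0.011655 ≈ 8.2.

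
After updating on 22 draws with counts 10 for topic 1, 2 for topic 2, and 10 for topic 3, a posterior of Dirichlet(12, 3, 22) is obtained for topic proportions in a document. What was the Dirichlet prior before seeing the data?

Dirichlet(2, 1, 12)

For a Dirichlet(α) prior with multinomial counts c, the posterior is Dirichlet(α + c) componentwise.
Subtract each count from the matching posterior parameter: 12−10=2, 3−2=1, 22−10=12.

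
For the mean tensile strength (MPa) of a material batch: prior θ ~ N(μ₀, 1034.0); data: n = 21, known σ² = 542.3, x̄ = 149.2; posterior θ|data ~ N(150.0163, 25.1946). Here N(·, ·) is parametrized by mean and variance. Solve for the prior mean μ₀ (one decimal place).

With known observation variance, the Normal–Normal posterior has precision τ_n = τ₀ + n/σ² and mean μ_n = (τ₀μ₀ + (n/σ²)x̄)/τ_n.
Here τ₀ = 1/1034.0 = 0.000967 and τ_data = 21/542.3 = 0.038724, so τ_n = 0.039691.
Rearranging for μ₀: μ₀ = (μ_n·τ_n − τ_data·x̄)/τ₀ = (150.0163·0.039691 − 0.038724·149.2) / 0.000967 = 0.176676/0.000967 ≈ 182.7.

μ₀ = 182.7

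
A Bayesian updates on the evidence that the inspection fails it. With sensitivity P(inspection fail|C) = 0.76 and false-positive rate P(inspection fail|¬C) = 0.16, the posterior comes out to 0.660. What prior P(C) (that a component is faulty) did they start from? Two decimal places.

Bayes' rule in odds form gives O(C|E) = O(C)·[P(E|C)/P(E|¬C)], hence O(C) = O(C|E)/LR.
Posterior odds = 0.660/(1−0.660) = 1.9412. LR = 0.76/0.16 = 4.7500.
Prior odds = 1.9412/4.7500 = 0.4087, so P(C) = 0.4087/(1+0.4087) ≈ 0.29.

P(C) = 0.29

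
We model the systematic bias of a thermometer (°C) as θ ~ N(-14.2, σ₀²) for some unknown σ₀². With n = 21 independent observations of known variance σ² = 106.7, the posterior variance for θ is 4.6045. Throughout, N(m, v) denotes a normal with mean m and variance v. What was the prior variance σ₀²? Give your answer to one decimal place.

Posterior precision equals prior precision plus data precision: 1/σ_n² = 1/σ₀² + n/σ².
So 1/σ₀² = 1/4.6045 − 21/106.7 = 0.217179 − 0.196813 = 0.020366.
Hence σ₀² = 1/0.020366 ≈ 49.1.

σ₀² = 49.1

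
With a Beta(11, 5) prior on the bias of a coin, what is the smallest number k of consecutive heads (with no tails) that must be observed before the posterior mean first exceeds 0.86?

k = 20

After k heads and 0 tails the posterior is Beta(11+k, 5), with mean (11+k)/(11+5+k).
Set (11+k)/(16+k) > 0.86 and solve: k > (0.86·16 − 11)/(1 − 0.86) = 19.714.
The smallest integer exceeding 19.714 is 20.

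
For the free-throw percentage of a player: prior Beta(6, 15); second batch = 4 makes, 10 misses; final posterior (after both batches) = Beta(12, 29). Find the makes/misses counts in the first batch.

Sequential conjugate updates are equivalent to a single update on the pooled data, so total successes = posterior α − prior α and total failures = posterior β − prior β.
Total across both batches: 12−6=6 makes, 29−15=14 misses.
Subtract the second batch: 6−4=2 makes and 14−10=4 misses.

2 makes and 4 misses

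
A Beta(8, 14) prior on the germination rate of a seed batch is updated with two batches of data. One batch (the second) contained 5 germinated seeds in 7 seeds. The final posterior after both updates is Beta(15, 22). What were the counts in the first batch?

2 germinated seeds and 6 non-germinating seeds

Because Beta–binomial updating is additive in the counts, the combined data contributed (α_post−α_prior, β_post−β_prior) successes and failures.
Total across both batches: 15−8=7 germinated seeds, 22−14=8 non-germinating seeds.
Subtract the second batch: 7−5=2 germinated seeds and 8−2=6 non-germinating seeds.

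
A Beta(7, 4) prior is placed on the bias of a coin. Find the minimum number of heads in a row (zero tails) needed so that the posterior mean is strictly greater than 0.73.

k = 4

After k heads and 0 tails the posterior is Beta(7+k, 4), with mean (7+k)/(7+4+k).
Set (7+k)/(11+k) > 0.73 and solve: k > (0.73·11 − 7)/(1 − 0.73) = 3.815.
The smallest integer exceeding 3.815 is 4.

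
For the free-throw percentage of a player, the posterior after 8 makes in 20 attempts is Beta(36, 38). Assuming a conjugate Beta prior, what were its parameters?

Beta is conjugate to the binomial likelihood: posterior = Beta(α+s, β+f).
Subtract the data counts: 36−8=28, 38−12=26.

Beta(28, 26)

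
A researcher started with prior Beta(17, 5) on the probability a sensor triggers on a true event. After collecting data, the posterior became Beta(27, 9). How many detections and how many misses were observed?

Beta is conjugate to the binomial likelihood: posterior = Beta(α+s, β+f).
So s = 27 − 17 = 10 and f = 9 − 5 = 4.

10 detections and 4 misses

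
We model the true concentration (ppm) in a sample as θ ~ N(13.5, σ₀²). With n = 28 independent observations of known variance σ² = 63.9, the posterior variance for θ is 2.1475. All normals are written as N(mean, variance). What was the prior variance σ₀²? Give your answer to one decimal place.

σ₀² = 36.4

Posterior precision equals prior precision plus data precision: 1/σ_n² = 1/σ₀² + n/σ².
So 1/σ₀² = 1/2.1475 − 28/63.9 = 0.465658 − 0.438185 = 0.027473.
Hence σ₀² = 1/0.027473 ≈ 36.4.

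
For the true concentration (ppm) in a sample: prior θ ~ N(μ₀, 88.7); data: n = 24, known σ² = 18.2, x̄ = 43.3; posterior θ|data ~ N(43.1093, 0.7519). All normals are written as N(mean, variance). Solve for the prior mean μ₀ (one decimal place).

μ₀ = 20.8

With known observation variance, the Normal–Normal posterior has precision τ_n = τ₀ + n/σ² and mean μ_n = (τ₀μ₀ + (n/σ²)x̄)/τ_n.
Here τ₀ = 1/88.7 = 0.011274 and τ_data = 24/18.2 = 1.318681, so τ_n = 1.329955.
Rearranging for μ₀: μ₀ = (μ_n·τ_n − τ_data·x̄)/τ₀ = (43.1093·1.329955 − 1.318681·43.3) / 0.011274 = 0.234542/0.011274 ≈ 20.8.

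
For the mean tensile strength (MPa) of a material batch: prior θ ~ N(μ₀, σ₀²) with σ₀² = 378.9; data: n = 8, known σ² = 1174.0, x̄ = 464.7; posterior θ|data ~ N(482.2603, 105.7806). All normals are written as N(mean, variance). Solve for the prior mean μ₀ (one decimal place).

The posterior mean is a precision-weighted average: μ_n = (τ₀μ₀ + τ_data·x̄)/(τ₀+τ_data), with τ₀=1/σ₀² and τ_data=n/σ².
Here τ₀ = 1/378.9 = 0.002639 and τ_data = 8/1174.0 = 0.006814, so τ_n = 0.009453.
Rearranging for μ₀: μ₀ = (μ_n·τ_n − τ_data·x̄)/τ₀ = (482.2603·0.009453 − 0.006814·464.7) / 0.002639 = 1.392341/0.002639 ≈ 527.6.

μ₀ = 527.6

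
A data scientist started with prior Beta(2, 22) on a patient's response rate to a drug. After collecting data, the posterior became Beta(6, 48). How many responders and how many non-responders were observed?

4 responders and 26 non-responders

A Beta(α, β) prior with s successes and f failures in binomial data gives a Beta(α+s, β+f) posterior.
So s = 6 − 2 = 4 and f = 48 − 22 = 26.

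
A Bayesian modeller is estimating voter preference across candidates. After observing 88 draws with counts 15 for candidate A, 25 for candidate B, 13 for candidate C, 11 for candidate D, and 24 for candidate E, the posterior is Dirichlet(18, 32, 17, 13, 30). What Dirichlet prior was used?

For a Dirichlet(α) prior with multinomial counts c, the posterior is Dirichlet(α + c) componentwise.
Subtract each count from the matching posterior parameter: 18−15=3, 32−25=7, 17−13=4, 13−11=2, 30−24=6.

Dirichlet(3, 7, 4, 2, 6)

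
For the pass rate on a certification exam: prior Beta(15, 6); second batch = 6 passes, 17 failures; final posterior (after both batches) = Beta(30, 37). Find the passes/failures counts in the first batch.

9 passes and 14 failures

Sequential conjugate updates are equivalent to a single update on the pooled data, so total successes = posterior α − prior α and total failures = posterior β − prior β.
Total across both batches: 30−15=15 passes, 37−6=31 failures.
Subtract the second batch: 15−6=9 passes and 31−17=14 failures.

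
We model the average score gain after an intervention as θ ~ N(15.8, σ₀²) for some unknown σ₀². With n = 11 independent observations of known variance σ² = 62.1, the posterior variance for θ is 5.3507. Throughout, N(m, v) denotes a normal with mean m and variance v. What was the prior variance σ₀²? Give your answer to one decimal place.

σ₀² = 102.5

For the Normal–Normal model with known σ², precisions add: τ_n = τ₀ + n/σ².
So 1/σ₀² = 1/5.3507 − 11/62.1 = 0.186891 − 0.177134 = 0.009757.
Hence σ₀² = 1/0.009757 ≈ 102.5.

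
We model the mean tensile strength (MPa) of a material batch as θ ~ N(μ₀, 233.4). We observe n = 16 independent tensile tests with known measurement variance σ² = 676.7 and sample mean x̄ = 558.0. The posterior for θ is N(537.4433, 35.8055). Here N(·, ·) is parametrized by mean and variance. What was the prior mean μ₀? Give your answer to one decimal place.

μ₀ = 424.0

With known observation variance, the Normal–Normal posterior has precision τ_n = τ₀ + n/σ² and mean μ_n = (τ₀μ₀ + (n/σ²)x̄)/τ_n.
Here τ₀ = 1/233.4 = 0.004284 and τ_data = 16/676.7 = 0.023644, so τ_n = 0.027928.
Rearranging for μ₀: μ₀ = (μ_n·τ_n − τ_data·x̄)/τ₀ = (537.4433·0.027928 − 0.023644·558.0) / 0.004284 = 1.816364/0.004284 ≈ 424.0.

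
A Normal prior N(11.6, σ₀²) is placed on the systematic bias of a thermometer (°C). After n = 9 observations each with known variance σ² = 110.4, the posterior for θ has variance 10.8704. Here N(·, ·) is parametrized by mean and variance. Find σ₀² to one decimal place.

For the Normal–Normal model with known σ², precisions add: τ_n = τ₀ + n/σ².
So 1/σ₀² = 1/10.8704 − 9/110.4 = 0.091993 − 0.081522 = 0.010471.
Hence σ₀² = 1/0.010471 ≈ 95.5.

σ₀² = 95.5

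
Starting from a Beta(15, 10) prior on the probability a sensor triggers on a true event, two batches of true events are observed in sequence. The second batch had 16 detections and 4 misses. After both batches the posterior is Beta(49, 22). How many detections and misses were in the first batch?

Because Beta–binomial updating is additive in the counts, the combined data contributed (α_post−α_prior, β_post−β_prior) successes and failures.
Total across both batches: 49−15=34 detections, 22−10=12 misses.
Subtract the second batch: 34−16=18 detections and 12−4=8 misses.

18 detections and 8 misses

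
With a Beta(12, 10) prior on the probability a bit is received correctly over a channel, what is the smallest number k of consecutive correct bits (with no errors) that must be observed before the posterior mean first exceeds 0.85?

k = 45

After k correct bits and 0 errors the posterior is Beta(12+k, 10), with mean (12+k)/(12+10+k).
Set (12+k)/(22+k) > 0.85 and solve: k > (0.85·22 − 12)/(1 − 0.85) = 44.667.
The smallest integer exceeding 44.667 is 45.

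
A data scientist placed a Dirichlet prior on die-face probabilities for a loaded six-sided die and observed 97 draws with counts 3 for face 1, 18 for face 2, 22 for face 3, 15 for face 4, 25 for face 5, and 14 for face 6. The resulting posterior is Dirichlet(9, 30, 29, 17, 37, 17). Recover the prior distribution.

Dirichlet(6, 12, 7, 2, 12, 3)

For a Dirichlet(α) prior with multinomial counts c, the posterior is Dirichlet(α + c) componentwise.
Subtract each count from the matching posterior parameter: 9−3=6, 30−18=12, 29−22=7, 17−15=2, 37−25=12, 17−14=3.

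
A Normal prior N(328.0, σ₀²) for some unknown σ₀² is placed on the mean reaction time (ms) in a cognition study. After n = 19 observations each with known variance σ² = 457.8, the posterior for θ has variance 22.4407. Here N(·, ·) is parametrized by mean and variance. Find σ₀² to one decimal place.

σ₀² = 326.9

For the Normal–Normal model with known σ², precisions add: τ_n = τ₀ + n/σ².
So 1/σ₀² = 1/22.4407 − 19/457.8 = 0.044562 − 0.041503 = 0.003059.
Hence σ₀² = 1/0.003059 ≈ 326.9.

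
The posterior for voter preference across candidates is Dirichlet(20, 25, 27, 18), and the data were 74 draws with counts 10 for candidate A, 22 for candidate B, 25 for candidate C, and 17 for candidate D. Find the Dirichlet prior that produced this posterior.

Dirichlet(10, 3, 2, 1)

For a Dirichlet(α) prior with multinomial counts c, the posterior is Dirichlet(α + c) componentwise.
Subtract each count from the matching posterior parameter: 20−10=10, 25−22=3, 27−25=2, 18−17=1.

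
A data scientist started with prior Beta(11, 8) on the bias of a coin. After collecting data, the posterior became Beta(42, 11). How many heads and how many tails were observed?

A Beta(a, b) prior with s successes and f failures in binomial data gives a Beta(a+s, b+f) posterior.
Match parameters: s=42−11=31, f=11−8=3.

31 heads and 3 tails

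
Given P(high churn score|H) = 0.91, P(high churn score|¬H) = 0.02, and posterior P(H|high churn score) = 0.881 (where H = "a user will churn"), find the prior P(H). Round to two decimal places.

P(H) = 0.14

Bayes' rule in odds form gives O(H|E) = O(H)·[P(E|H)/P(E|¬H)], hence O(H) = O(H|E)/LR.
Posterior odds = 0.881/(1−0.881) = 7.4034. LR = 0.91/0.02 = 45.5000.
Prior odds = 7.4034/45.5000 = 0.1627, so P(H) = 0.1627/(1+0.1627) ≈ 0.14.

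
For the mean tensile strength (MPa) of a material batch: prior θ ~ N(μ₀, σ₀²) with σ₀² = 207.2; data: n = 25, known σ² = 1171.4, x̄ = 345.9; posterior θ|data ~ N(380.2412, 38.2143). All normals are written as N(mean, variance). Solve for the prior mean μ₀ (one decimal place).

The posterior mean is a precision-weighted average: μ_n = (τ₀μ₀ + τ_data·x̄)/(τ₀+τ_data), with τ₀=1/σ₀² and τ_data=n/σ².
Here τ₀ = 1/207.2 = 0.004826 and τ_data = 25/1171.4 = 0.021342, so τ_n = 0.026168.
Rearranging for μ₀: μ₀ = (μ_n·τ_n − τ_data·x̄)/τ₀ = (380.2412·0.026168 − 0.021342·345.9) / 0.004826 = 2.567954/0.004826 ≈ 532.1.

μ₀ = 532.1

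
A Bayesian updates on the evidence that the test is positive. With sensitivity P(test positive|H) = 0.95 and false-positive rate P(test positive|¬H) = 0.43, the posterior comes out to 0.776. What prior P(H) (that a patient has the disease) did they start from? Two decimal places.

P(H) = 0.61

In odds form, posterior odds = prior odds × likelihood ratio, so prior odds = posterior odds ÷ LR.
Posterior odds = 0.776/(1−0.776) = 3.4643. LR = 0.95/0.43 = 2.2093.
Prior odds = 3.4643/2.2093 = 1.5681, so P(H) = 1.5681/(1+1.5681) ≈ 0.61.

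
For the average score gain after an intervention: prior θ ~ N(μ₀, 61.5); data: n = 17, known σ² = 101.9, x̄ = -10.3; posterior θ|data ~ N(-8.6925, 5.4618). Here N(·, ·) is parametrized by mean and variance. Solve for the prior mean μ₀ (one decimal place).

The posterior mean is a precision-weighted average: μ_n = (τ₀μ₀ + τ_data·x̄)/(τ₀+τ_data), with τ₀=1/σ₀² and τ_data=n/σ².
Here τ₀ = 1/61.5 = 0.016260 and τ_data = 17/101.9 = 0.166830, so τ_n = 0.183090.
Rearranging for μ₀: μ₀ = (μ_n·τ_n − τ_data·x̄)/τ₀ = (-8.6925·0.183090 − 0.166830·-10.3) / 0.016260 = 0.126839/0.016260 ≈ 7.8.

μ₀ = 7.8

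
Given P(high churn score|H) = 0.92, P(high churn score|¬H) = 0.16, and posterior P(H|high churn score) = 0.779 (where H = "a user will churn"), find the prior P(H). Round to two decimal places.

In odds form, posterior odds = prior odds × likelihood ratio, so prior odds = posterior odds ÷ LR.
Posterior odds = 0.779/(1−0.779) = 3.5249. LR = 0.92/0.16 = 5.7500.
Prior odds = 3.5249/5.7500 = 0.6130, so P(H) = 0.6130/(1+0.6130) ≈ 0.38.

P(H) = 0.38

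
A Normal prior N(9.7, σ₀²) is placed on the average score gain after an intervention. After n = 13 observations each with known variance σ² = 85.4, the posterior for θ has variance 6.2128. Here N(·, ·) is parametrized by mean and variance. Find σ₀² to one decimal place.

For the Normal–Normal model with known σ², precisions add: τ_n = τ₀ + n/σ².
So 1/σ₀² = 1/6.2128 − 13/85.4 = 0.160958 − 0.152225 = 0.008733.
Hence σ₀² = 1/0.008733 ≈ 114.5.

σ₀² = 114.5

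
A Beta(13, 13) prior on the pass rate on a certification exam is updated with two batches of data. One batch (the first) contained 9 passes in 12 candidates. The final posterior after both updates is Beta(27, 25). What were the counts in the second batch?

5 passes and 9 failures

Because Beta–binomial updating is additive in the counts, the combined data contributed (α_post−α_prior, β_post−β_prior) successes and failures.
Total across both batches: 27−13=14 passes, 25−13=12 failures.
Subtract the first batch: 14−9=5 passes and 12−3=9 failures.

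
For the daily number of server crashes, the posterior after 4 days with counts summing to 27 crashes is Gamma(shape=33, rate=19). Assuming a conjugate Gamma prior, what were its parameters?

A Gamma(α, β) prior (rate parametrization) on a Poisson rate with n observations summing to S gives posterior Gamma(α+S, β+n).
So α = 33 − 27 = 6 and β = 19 − 4 = 15.

Gamma(shape=6, rate=15)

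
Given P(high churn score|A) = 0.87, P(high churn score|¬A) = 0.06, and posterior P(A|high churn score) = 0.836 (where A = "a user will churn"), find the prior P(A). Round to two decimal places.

In odds form, posterior odds = prior odds × likelihood ratio, so prior odds = posterior odds ÷ LR.
Posterior odds = 0.836/(1−0.836) = 5.0976. LR = 0.87/0.06 = 14.5000.
Prior odds = 5.0976/14.5000 = 0.3516, so P(A) = 0.3516/(1+0.3516) ≈ 0.26.

P(A) = 0.26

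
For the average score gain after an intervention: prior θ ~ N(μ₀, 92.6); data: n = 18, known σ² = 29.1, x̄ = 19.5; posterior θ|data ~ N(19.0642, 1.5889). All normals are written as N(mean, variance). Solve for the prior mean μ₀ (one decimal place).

μ₀ = -5.9

With known observation variance, the Normal–Normal posterior has precision τ_n = τ₀ + n/σ² and mean μ_n = (τ₀μ₀ + (n/σ²)x̄)/τ_n.
Here τ₀ = 1/92.6 = 0.010799 and τ_data = 18/29.1 = 0.618557, so τ_n = 0.629356.
Rearranging for μ₀: μ₀ = (μ_n·τ_n − τ_data·x̄)/τ₀ = (19.0642·0.629356 − 0.618557·19.5) / 0.010799 = -0.063693/0.010799 ≈ -5.9.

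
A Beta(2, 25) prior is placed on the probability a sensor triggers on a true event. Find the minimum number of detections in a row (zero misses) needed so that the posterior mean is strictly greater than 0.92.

After k detections and 0 misses the posterior is Beta(2+k, 25), with mean (2+k)/(2+25+k).
Set (2+k)/(27+k) > 0.92 and solve: k > (0.92·27 − 2)/(1 − 0.92) = 285.500.
The smallest integer exceeding 285.500 is 286, and checking k=286: (288)/(313) = 0.9201 > 0.92.

k = 286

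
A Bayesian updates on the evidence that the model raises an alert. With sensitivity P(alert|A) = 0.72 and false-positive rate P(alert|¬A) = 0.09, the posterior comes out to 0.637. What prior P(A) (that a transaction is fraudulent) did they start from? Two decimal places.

Bayes' rule in odds form gives O(A|E) = O(A)·[P(E|A)/P(E|¬A)], hence O(A) = O(A|E)/LR.
Posterior odds = 0.637/(1−0.637) = 1.7548. LR = 0.72/0.09 = 8.0000.
Prior odds = 1.7548/8.0000 = 0.2193, so P(A) = 0.2193/(1+0.2193) ≈ 0.18.

P(A) = 0.18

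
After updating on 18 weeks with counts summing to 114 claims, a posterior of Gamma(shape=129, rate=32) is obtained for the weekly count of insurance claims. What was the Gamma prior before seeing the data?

Gamma–Poisson conjugacy: posterior shape = α + Σxᵢ, posterior rate = β + n.
So α = 129 − 114 = 15 and β = 32 − 18 = 14.

Gamma(shape=15, rate=14)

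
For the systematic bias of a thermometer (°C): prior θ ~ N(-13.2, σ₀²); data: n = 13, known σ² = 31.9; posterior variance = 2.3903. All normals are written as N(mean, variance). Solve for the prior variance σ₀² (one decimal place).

σ₀² = 92.3

Posterior precision equals prior precision plus data precision: 1/σ_n² = 1/σ₀² + n/σ².
So 1/σ₀² = 1/2.3903 − 13/31.9 = 0.418358 − 0.407524 = 0.010834.
Hence σ₀² = 1/0.010834 ≈ 92.3.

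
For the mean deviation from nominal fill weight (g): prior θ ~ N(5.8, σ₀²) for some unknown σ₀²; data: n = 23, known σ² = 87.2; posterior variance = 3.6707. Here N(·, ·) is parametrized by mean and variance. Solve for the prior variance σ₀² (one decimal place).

For the Normal–Normal model with known σ², precisions add: τ_n = τ₀ + n/σ².
So 1/σ₀² = 1/3.6707 − 23/87.2 = 0.272428 − 0.263761 = 0.008667.
Hence σ₀² = 1/0.008667 ≈ 115.4.

σ₀² = 115.4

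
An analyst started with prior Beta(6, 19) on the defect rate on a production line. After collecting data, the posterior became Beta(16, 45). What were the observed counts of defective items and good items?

A Beta(α, β) prior with s successes and f failures in binomial data gives a Beta(α+s, β+f) posterior.
Match parameters: s=16−6=10, f=45−19=26.

10 defective items and 26 good items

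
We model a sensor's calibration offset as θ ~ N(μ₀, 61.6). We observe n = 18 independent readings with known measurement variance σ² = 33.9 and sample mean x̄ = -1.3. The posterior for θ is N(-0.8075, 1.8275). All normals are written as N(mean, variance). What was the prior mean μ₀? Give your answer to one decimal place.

With known observation variance, the Normal–Normal posterior has precision τ_n = τ₀ + n/σ² and mean μ_n = (τ₀μ₀ + (n/σ²)x̄)/τ_n.
Here τ₀ = 1/61.6 = 0.016234 and τ_data = 18/33.9 = 0.530973, so τ_n = 0.547207.
Rearranging for μ₀: μ₀ = (μ_n·τ_n − τ_data·x̄)/τ₀ = (-0.8075·0.547207 − 0.530973·-1.3) / 0.016234 = 0.248395/0.016234 ≈ 15.3.

μ₀ = 15.3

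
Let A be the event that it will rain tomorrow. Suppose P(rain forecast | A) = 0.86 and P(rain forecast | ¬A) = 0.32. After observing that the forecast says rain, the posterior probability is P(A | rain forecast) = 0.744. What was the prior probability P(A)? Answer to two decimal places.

Bayes' rule in odds form gives O(A|E) = O(A)·[P(E|A)/P(E|¬A)], hence O(A) = O(A|E)/LR.
Posterior odds = 0.744/(1−0.744) = 2.9062. LR = 0.86/0.32 = 2.6875.
Prior odds = 2.9062/2.6875 = 1.0814, so P(A) = 1.0814/(1+1.0814) ≈ 0.52.

P(A) = 0.52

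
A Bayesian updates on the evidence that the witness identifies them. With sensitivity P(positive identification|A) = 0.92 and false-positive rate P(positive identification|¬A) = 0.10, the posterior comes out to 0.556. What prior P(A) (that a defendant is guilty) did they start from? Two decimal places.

In odds form, posterior odds = prior odds × likelihood ratio, so prior odds = posterior odds ÷ LR.
Posterior odds = 0.556/(1−0.556) = 1.2523. LR = 0.92/0.10 = 9.2000.
Prior odds = 1.2523/9.2000 = 0.1361, so P(A) = 0.1361/(1+0.1361) ≈ 0.12.

P(A) = 0.12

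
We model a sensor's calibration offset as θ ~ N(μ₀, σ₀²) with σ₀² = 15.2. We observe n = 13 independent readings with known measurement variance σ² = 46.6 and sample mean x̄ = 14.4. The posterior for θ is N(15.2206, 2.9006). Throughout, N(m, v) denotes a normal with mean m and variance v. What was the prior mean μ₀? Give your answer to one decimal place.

With known observation variance, the Normal–Normal posterior has precision τ_n = τ₀ + n/σ² and mean μ_n = (τ₀μ₀ + (n/σ²)x̄)/τ_n.
Here τ₀ = 1/15.2 = 0.065789 and τ_data = 13/46.6 = 0.278970, so τ_n = 0.344759.
Rearranging for μ₀: μ₀ = (μ_n·τ_n − τ_data·x̄)/τ₀ = (15.2206·0.344759 − 0.278970·14.4) / 0.065789 = 1.230271/0.065789 ≈ 18.7.

μ₀ = 18.7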